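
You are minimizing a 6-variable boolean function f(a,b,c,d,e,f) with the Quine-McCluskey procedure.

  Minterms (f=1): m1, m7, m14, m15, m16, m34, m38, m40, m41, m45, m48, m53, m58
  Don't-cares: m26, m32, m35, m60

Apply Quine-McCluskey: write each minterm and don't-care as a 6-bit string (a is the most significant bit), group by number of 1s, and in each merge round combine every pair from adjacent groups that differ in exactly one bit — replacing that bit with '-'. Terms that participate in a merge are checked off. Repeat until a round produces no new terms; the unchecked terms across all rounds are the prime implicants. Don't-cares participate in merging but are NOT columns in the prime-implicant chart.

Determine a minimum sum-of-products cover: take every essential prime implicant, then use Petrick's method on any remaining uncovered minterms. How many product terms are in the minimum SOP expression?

[col 0] 000001, 000111*, 001110*, 001111*, 010000*, 011010*, 100000*, 100010*, 100011*, 100110*, 101000*, 101001*, 101101*, 110000*, 110101, 111010*, 111100
[col 1] -10000, -11010, 00-111, 00111-, 1-0000, 10-000, 100-10, 1000-0, 10001-, 101-01, 10100-
Prime implicants: -10000, -11010, 00-111, 000001, 00111-, 1-0000, 10-000, 100-10, 1000-0, 10001-, 101-01, 10100-, 110101, 111100
PI chart (minterm → PIs covering it):
  1 | 000001  (sole → essential)
  7 | 00-111  (sole → essential)
  14 | 00111-  (sole → essential)
  15 | 00-111,00111-
  16 | -10000  (sole → essential)
  34 | 100-10,1000-0,10001-
  38 | 100-10  (sole → essential)
  40 | 10-000,10100-
  41 | 101-01,10100-
  45 | 101-01  (sole → essential)
  48 | -10000,1-0000
  53 | 110101  (sole → essential)
  58 | -11010  (sole → essential)
Essential prime implicants: -10000, -11010, 00-111, 000001, 00111-, 100-10, 101-01, 110101
Petrick residual → 10-000
Minimum SOP uses 9 PIs: bc'd'e'f' + bcd'ef' + a'b'def + a'b'c'd'e'f + a'b'cde + ab'd'e'f' + ab'c'ef' + ab'ce'f + abc'de'f

9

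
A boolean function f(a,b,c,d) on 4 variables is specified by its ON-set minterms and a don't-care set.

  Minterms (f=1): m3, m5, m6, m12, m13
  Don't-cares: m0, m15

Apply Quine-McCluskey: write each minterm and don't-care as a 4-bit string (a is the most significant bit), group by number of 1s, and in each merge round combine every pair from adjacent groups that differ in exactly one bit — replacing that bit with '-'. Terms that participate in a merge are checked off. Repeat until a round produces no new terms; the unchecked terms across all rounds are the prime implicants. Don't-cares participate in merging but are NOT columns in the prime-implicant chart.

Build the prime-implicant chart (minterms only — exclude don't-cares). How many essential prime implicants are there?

4

size-2^0 implicants → 0000  0011  0101(✓)  0110  1100(✓)  1101(✓)  1111(✓)
size-2^1 implicants → -101  11-1  110-
Unchecked terms (primes): -101, 0000, 0011, 0110, 11-1, 110-
Minterm coverage:
  m3 ⊆ 0011 [E]
  m5 ⊆ -101 [E]
  m6 ⊆ 0110 [E]
  m12 ⊆ 110- [E]
  m13 ⊆ -101,11-1,110-
E = {-101, 0011, 0110, 110-}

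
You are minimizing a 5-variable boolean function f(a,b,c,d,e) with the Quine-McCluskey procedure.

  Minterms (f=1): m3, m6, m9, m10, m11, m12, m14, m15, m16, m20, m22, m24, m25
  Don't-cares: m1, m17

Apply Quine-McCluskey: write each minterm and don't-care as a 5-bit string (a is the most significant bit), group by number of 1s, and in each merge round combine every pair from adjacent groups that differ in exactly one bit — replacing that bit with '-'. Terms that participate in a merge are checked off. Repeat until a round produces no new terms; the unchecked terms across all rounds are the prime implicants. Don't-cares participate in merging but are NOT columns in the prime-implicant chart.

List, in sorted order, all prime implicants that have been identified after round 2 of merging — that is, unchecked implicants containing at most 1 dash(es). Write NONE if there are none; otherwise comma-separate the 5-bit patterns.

-0110, 0-110, 011-0, 10-00, 101-0

Round 0: 00001✓ 00011✓ 00110✓ 01001✓ 01010✓ 01011✓ 01100✓ 01110✓ 01111✓ 10000✓ 10001✓ 10100✓ 10110✓ 11000✓ 11001✓
Round 1: -0001✓ -0110 -1001✓ 0-001✓ 0-011✓ 0-110 000-1✓ 01-10✓ 01-11✓ 010-1✓ 0101-✓ 011-0 0111-✓ 1-000✓ 1-001✓ 10-00 1000-✓ 101-0 1100-✓
Round 2: --001 0-0-1 01-1- 1-00-
PIs = {--001, -0110, 0-0-1, 0-110, 01-1-, 011-0, 1-00-, 10-00, 101-0}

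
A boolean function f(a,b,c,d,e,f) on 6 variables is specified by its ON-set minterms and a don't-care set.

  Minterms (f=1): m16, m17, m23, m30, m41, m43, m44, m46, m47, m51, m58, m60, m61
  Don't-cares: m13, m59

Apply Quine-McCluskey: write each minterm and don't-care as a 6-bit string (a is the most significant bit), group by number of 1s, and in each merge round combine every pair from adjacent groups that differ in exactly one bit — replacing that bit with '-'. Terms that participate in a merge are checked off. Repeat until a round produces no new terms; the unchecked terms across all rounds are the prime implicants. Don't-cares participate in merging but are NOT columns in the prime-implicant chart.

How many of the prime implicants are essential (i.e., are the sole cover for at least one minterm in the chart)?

size-2^0 implicants → 001101  010000(✓)  010001(✓)  010111  011110  101001(✓)  101011(✓)  101100(✓)  101110(✓)  101111(✓)  110011(✓)  111010(✓)  111011(✓)  111100(✓)  111101(✓)
size-2^1 implicants → 01000-  1-1011  1-1100  101-11  1010-1  1011-0  10111-  11-011  11101-  11110-
Unchecked terms (primes): 001101, 01000-, 010111, 011110, 1-1011, 1-1100, 101-11, 1010-1, 1011-0, 10111-, 11-011, 11101-, 11110-
Minterm coverage:
  m16 ⊆ 01000- [E]
  m17 ⊆ 01000- [E]
  m23 ⊆ 010111 [E]
  m30 ⊆ 011110 [E]
  m41 ⊆ 1010-1 [E]
  m43 ⊆ 1-1011,101-11,1010-1
  m44 ⊆ 1-1100,1011-0
  m46 ⊆ 1011-0,10111-
  m47 ⊆ 101-11,10111-
  m51 ⊆ 11-011 [E]
  m58 ⊆ 11101- [E]
  m60 ⊆ 1-1100,11110-
  m61 ⊆ 11110- [E]
E = {01000-, 010111, 011110, 1010-1, 11-011, 11101-, 11110-}

7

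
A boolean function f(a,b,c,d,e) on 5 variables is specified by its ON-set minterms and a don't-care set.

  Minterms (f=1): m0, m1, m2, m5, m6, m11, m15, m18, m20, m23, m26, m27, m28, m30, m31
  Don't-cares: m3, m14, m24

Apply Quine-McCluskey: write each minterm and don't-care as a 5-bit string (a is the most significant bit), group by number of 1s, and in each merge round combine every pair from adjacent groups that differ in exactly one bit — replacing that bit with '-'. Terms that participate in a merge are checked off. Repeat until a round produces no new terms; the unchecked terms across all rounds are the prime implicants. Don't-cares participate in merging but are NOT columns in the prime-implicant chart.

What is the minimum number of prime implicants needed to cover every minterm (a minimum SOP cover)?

8

size-2^0 implicants → 00000(✓)  00001(✓)  00010(✓)  00011(✓)  00101(✓)  00110(✓)  01011(✓)  01110(✓)  01111(✓)  10010(✓)  10100(✓)  10111(✓)  11000(✓)  11010(✓)  11011(✓)  11100(✓)  11110(✓)  11111(✓)
size-2^1 implicants → -0010  -1011(✓)  -1110(✓)  -1111(✓)  0-011  0-110  00-01  00-10  000-0(✓)  000-1(✓)  0000-(✓)  0001-(✓)  01-11(✓)  0111-(✓)  1-010  1-100  1-111  11-00(✓)  11-10(✓)  11-11(✓)  110-0(✓)  1101-(✓)  111-0(✓)  1111-(✓)
size-2^2 implicants → -1-11  -111-  000--  11--0  11-1-
Unchecked terms (primes): -0010, -1-11, -111-, 0-011, 0-110, 00-01, 00-10, 000--, 1-010, 1-100, 1-111, 11--0, 11-1-
Minterm coverage:
  m0 ⊆ 000-- [E]
  m1 ⊆ 00-01,000--
  m2 ⊆ -0010,00-10,000--
  m5 ⊆ 00-01 [E]
  m6 ⊆ 0-110,00-10
  m11 ⊆ -1-11,0-011
  m15 ⊆ -1-11,-111-
  m18 ⊆ -0010,1-010
  m20 ⊆ 1-100 [E]
  m23 ⊆ 1-111 [E]
  m26 ⊆ 1-010,11--0,11-1-
  m27 ⊆ -1-11,11-1-
  m28 ⊆ 1-100,11--0
  m30 ⊆ -111-,11--0,11-1-
  m31 ⊆ -1-11,-111-,1-111,11-1-
E = {00-01, 000--, 1-100, 1-111}
Petrick residual → -0010, -1-11, 0-110, 11--0
Cover = b'c'de' + bde + a'cde' + a'b'd'e + a'b'c' + acd'e' + acde + abe'  |cover|=8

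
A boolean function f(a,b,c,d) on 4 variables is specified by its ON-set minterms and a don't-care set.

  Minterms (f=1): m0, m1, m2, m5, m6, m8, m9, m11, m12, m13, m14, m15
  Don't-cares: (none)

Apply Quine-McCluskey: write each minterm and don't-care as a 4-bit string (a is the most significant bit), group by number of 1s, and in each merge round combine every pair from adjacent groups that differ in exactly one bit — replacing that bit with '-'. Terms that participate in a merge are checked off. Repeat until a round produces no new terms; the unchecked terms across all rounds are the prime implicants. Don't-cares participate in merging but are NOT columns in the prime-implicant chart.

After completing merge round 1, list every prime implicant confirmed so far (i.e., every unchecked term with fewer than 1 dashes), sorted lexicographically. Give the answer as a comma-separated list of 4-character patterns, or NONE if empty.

NONE

Round 0: 0000✓ 0001✓ 0010✓ 0101✓ 0110✓ 1000✓ 1001✓ 1011✓ 1100✓ 1101✓ 1110✓ 1111✓
Round 1: -000✓ -001✓ -101✓ -110 0-01✓ 0-10 00-0 000-✓ 1-00✓ 1-01✓ 1-11✓ 10-1✓ 100-✓ 11-0✓ 11-1✓ 110-✓ 111-✓
Round 2: --01 -00- 1--1 1-0- 11--
PIs = {--01, -00-, -110, 0-10, 00-0, 1--1, 1-0-, 11--}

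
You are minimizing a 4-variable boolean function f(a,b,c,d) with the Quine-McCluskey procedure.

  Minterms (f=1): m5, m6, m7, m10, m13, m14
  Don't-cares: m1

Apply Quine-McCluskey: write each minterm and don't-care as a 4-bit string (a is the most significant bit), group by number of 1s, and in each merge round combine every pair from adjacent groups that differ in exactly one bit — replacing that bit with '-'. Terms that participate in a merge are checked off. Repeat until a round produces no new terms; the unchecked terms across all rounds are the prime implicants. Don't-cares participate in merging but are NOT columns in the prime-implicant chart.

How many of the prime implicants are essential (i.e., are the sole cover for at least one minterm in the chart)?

2

Round 0: 0001✓ 0101✓ 0110✓ 0111✓ 1010✓ 1101✓ 1110✓
Round 1: -101 -110 0-01 01-1 011- 1-10
PIs = {-101, -110, 0-01, 01-1, 011-, 1-10}
Coverage chart:
  m5: -101,0-01,01-1
  m6: -110,011-
  m7: 01-1,011-
  m10: 1-10 ←essential
  m13: -101 ←essential
  m14: -110,1-10
Essential: -101, 1-10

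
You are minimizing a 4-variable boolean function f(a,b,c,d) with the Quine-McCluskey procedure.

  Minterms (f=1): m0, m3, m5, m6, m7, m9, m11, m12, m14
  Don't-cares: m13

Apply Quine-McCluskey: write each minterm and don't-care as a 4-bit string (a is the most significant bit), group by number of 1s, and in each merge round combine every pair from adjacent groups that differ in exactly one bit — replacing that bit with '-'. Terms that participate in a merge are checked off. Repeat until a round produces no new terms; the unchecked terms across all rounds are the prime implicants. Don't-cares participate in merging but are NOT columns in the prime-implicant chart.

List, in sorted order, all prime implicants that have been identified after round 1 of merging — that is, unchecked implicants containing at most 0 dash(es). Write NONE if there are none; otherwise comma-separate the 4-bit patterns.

size-2^0 implicants → 0000  0011(✓)  0101(✓)  0110(✓)  0111(✓)  1001(✓)  1011(✓)  1100(✓)  1101(✓)  1110(✓)
size-2^1 implicants → -011  -101  -110  0-11  01-1  011-  1-01  10-1  11-0  110-
Unchecked terms (primes): -011, -101, -110, 0-11, 0000, 01-1, 011-, 1-01, 10-1, 11-0, 110-

0000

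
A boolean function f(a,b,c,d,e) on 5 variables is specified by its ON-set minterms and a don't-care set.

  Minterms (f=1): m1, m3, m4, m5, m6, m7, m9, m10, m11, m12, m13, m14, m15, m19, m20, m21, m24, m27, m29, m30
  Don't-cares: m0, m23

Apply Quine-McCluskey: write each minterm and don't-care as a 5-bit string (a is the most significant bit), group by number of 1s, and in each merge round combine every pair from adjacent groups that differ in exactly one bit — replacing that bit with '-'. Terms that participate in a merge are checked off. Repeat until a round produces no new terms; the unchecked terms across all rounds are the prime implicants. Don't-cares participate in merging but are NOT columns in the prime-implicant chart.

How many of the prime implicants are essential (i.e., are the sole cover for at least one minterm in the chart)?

8

size-2^0 implicants → 00000(✓)  00001(✓)  00011(✓)  00100(✓)  00101(✓)  00110(✓)  00111(✓)  01001(✓)  01010(✓)  01011(✓)  01100(✓)  01101(✓)  01110(✓)  01111(✓)  10011(✓)  10100(✓)  10101(✓)  10111(✓)  11000  11011(✓)  11101(✓)  11110(✓)
size-2^1 implicants → -0011(✓)  -0100(✓)  -0101(✓)  -0111(✓)  -1011(✓)  -1101(✓)  -1110  0-001(✓)  0-011(✓)  0-100(✓)  0-101(✓)  0-110(✓)  0-111(✓)  00-00(✓)  00-01(✓)  00-11(✓)  000-1(✓)  0000-(✓)  001-0(✓)  001-1(✓)  0010-(✓)  0011-(✓)  01-01(✓)  01-10(✓)  01-11(✓)  010-1(✓)  0101-(✓)  011-0(✓)  011-1(✓)  0110-(✓)  0111-(✓)  1-011(✓)  1-101(✓)  10-11(✓)  101-1(✓)  1010-(✓)
size-2^2 implicants → --011  --101  -0-11  -01-1  -010-  0--01(✓)  0--11(✓)  0-0-1(✓)  0-1-0(✓)  0-1-1(✓)  0-10-(✓)  0-11-(✓)  00--1(✓)  00-0-  001--(✓)  01--1(✓)  01-1-  011--(✓)
size-2^3 implicants → 0---1  0-1--
Unchecked terms (primes): --011, --101, -0-11, -01-1, -010-, -1110, 0---1, 0-1--, 00-0-, 01-1-, 11000
Minterm coverage:
  m1 ⊆ 0---1,00-0-
  m3 ⊆ --011,-0-11,0---1
  m4 ⊆ -010-,0-1--,00-0-
  m5 ⊆ --101,-01-1,-010-,0---1,0-1--,00-0-
  m6 ⊆ 0-1-- [E]
  m7 ⊆ -0-11,-01-1,0---1,0-1--
  m9 ⊆ 0---1 [E]
  m10 ⊆ 01-1- [E]
  m11 ⊆ --011,0---1,01-1-
  m12 ⊆ 0-1-- [E]
  m13 ⊆ --101,0---1,0-1--
  m14 ⊆ -1110,0-1--,01-1-
  m15 ⊆ 0---1,0-1--,01-1-
  m19 ⊆ --011,-0-11
  m20 ⊆ -010- [E]
  m21 ⊆ --101,-01-1,-010-
  m24 ⊆ 11000 [E]
  m27 ⊆ --011 [E]
  m29 ⊆ --101 [E]
  m30 ⊆ -1110 [E]
E = {--011, --101, -010-, -1110, 0---1, 0-1--, 01-1-, 11000}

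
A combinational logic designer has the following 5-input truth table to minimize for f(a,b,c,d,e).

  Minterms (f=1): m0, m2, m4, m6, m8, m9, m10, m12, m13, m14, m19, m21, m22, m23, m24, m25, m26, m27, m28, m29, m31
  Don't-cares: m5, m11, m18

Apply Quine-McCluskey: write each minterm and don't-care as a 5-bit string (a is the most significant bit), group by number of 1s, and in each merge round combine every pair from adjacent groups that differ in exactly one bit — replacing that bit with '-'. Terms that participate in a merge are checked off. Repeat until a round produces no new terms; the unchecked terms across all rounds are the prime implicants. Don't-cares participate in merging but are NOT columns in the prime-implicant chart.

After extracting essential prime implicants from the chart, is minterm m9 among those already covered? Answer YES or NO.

size-2^0 implicants → 00000(✓)  00010(✓)  00100(✓)  00101(✓)  00110(✓)  01000(✓)  01001(✓)  01010(✓)  01011(✓)  01100(✓)  01101(✓)  01110(✓)  10010(✓)  10011(✓)  10101(✓)  10110(✓)  10111(✓)  11000(✓)  11001(✓)  11010(✓)  11011(✓)  11100(✓)  11101(✓)  11111(✓)
size-2^1 implicants → -0010(✓)  -0101(✓)  -0110(✓)  -1000(✓)  -1001(✓)  -1010(✓)  -1011(✓)  -1100(✓)  -1101(✓)  0-000(✓)  0-010(✓)  0-100(✓)  0-101(✓)  0-110(✓)  00-00(✓)  00-10(✓)  000-0(✓)  001-0(✓)  0010-(✓)  01-00(✓)  01-01(✓)  01-10(✓)  010-0(✓)  010-1(✓)  0100-(✓)  0101-(✓)  011-0(✓)  0110-(✓)  1-010(✓)  1-011(✓)  1-101(✓)  1-111(✓)  10-10(✓)  10-11(✓)  1001-(✓)  101-1(✓)  1011-(✓)  11-00(✓)  11-01(✓)  11-11(✓)  110-0(✓)  110-1(✓)  1100-(✓)  1101-(✓)  111-1(✓)  1110-(✓)
size-2^2 implicants → --010  --101  -0-10  -1-00(✓)  -1-01(✓)  -10-0(✓)  -10-1(✓)  -100-(✓)  -101-(✓)  -110-(✓)  0--00(✓)  0--10(✓)  0-0-0(✓)  0-1-0(✓)  0-10-  00--0(✓)  01--0(✓)  01-0-(✓)  010--(✓)  1--11  1-01-  1-1-1  10-1-  11--1  11-0-(✓)  110--(✓)
size-2^3 implicants → -1-0-  -10--  0---0
Unchecked terms (primes): --010, --101, -0-10, -1-0-, -10--, 0---0, 0-10-, 1--11, 1-01-, 1-1-1, 10-1-, 11--1
Minterm coverage:
  m0 ⊆ 0---0 [E]
  m2 ⊆ --010,-0-10,0---0
  m4 ⊆ 0---0,0-10-
  m6 ⊆ -0-10,0---0
  m8 ⊆ -1-0-,-10--,0---0
  m9 ⊆ -1-0-,-10--
  m10 ⊆ --010,-10--,0---0
  m12 ⊆ -1-0-,0---0,0-10-
  m13 ⊆ --101,-1-0-,0-10-
  m14 ⊆ 0---0 [E]
  m19 ⊆ 1--11,1-01-,10-1-
  m21 ⊆ --101,1-1-1
  m22 ⊆ -0-10,10-1-
  m23 ⊆ 1--11,1-1-1,10-1-
  m24 ⊆ -1-0-,-10--
  m25 ⊆ -1-0-,-10--,11--1
  m26 ⊆ --010,-10--,1-01-
  m27 ⊆ -10--,1--11,1-01-,11--1
  m28 ⊆ -1-0- [E]
  m29 ⊆ --101,-1-0-,1-1-1,11--1
  m31 ⊆ 1--11,1-1-1,11--1
E = {-1-0-, 0---0}

YES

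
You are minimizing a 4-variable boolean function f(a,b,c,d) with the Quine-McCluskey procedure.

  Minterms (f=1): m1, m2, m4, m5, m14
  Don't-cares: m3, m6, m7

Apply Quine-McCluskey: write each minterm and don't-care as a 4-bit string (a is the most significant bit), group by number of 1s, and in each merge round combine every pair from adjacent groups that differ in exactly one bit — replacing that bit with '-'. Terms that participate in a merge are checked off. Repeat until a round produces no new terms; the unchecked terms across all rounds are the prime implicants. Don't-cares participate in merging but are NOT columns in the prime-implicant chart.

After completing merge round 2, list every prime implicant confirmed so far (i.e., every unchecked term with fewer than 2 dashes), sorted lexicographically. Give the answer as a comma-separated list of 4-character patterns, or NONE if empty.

-110

Round 0: 0001✓ 0010✓ 0011✓ 0100✓ 0101✓ 0110✓ 0111✓ 1110✓
Round 1: -110 0-01✓ 0-10✓ 0-11✓ 00-1✓ 001-✓ 01-0✓ 01-1✓ 010-✓ 011-✓
Round 2: 0--1 0-1- 01--
PIs = {-110, 0--1, 0-1-, 01--}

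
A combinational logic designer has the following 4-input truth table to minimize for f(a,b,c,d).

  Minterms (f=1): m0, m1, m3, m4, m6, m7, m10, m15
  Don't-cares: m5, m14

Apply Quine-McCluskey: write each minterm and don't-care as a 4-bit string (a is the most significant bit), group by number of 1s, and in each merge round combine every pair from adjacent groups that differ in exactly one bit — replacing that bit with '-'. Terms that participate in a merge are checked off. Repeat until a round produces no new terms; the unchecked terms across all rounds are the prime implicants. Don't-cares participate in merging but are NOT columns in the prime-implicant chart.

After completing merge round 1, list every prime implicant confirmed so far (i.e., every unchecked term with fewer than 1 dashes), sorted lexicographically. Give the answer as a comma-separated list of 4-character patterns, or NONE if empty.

size-2^0 implicants → 0000(✓)  0001(✓)  0011(✓)  0100(✓)  0101(✓)  0110(✓)  0111(✓)  1010(✓)  1110(✓)  1111(✓)
size-2^1 implicants → -110(✓)  -111(✓)  0-00(✓)  0-01(✓)  0-11(✓)  00-1(✓)  000-(✓)  01-0(✓)  01-1(✓)  010-(✓)  011-(✓)  1-10  111-(✓)
size-2^2 implicants → -11-  0--1  0-0-  01--
Unchecked terms (primes): -11-, 0--1, 0-0-, 01--, 1-10

NONE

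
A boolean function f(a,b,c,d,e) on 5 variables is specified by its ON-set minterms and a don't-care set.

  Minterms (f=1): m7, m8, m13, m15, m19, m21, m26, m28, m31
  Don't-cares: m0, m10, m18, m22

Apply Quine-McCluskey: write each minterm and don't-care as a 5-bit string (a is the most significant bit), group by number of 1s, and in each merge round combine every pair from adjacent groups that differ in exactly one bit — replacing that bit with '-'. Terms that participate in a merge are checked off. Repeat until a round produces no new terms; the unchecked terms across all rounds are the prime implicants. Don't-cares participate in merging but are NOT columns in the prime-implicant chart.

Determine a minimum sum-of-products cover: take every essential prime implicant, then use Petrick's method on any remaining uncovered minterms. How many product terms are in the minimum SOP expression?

8

[col 0] 00000*, 00111*, 01000*, 01010*, 01101*, 01111*, 10010*, 10011*, 10101, 10110*, 11010*, 11100, 11111*
[col 1] -1010, -1111, 0-000, 0-111, 010-0, 011-1, 1-010, 10-10, 1001-
Prime implicants: -1010, -1111, 0-000, 0-111, 010-0, 011-1, 1-010, 10-10, 1001-, 10101, 11100
PI chart (minterm → PIs covering it):
  7 | 0-111  (sole → essential)
  8 | 0-000,010-0
  13 | 011-1  (sole → essential)
  15 | -1111,0-111,011-1
  19 | 1001-  (sole → essential)
  21 | 10101  (sole → essential)
  26 | -1010,1-010
  28 | 11100  (sole → essential)
  31 | -1111  (sole → essential)
Essential prime implicants: -1111, 0-111, 011-1, 1001-, 10101, 11100
Petrick residual → -1010, 0-000
Minimum SOP uses 8 PIs: bc'de' + bcde + a'c'd'e' + a'cde + a'bce + ab'c'd + ab'cd'e + abcd'e'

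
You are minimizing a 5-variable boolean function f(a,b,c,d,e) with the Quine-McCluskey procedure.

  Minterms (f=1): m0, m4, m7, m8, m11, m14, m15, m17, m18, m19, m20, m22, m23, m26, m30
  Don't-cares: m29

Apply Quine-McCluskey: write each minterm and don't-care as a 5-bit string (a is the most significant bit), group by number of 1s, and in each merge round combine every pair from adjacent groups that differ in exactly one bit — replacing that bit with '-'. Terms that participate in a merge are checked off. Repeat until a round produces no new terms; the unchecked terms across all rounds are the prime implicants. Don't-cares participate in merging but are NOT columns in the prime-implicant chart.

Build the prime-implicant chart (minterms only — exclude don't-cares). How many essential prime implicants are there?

size-2^0 implicants → 00000(✓)  00100(✓)  00111(✓)  01000(✓)  01011(✓)  01110(✓)  01111(✓)  10001(✓)  10010(✓)  10011(✓)  10100(✓)  10110(✓)  10111(✓)  11010(✓)  11101  11110(✓)
size-2^1 implicants → -0100  -0111  -1110  0-000  0-111  00-00  01-11  0111-  1-010(✓)  1-110(✓)  10-10(✓)  10-11(✓)  100-1  1001-(✓)  101-0  1011-(✓)  11-10(✓)
size-2^2 implicants → 1--10  10-1-
Unchecked terms (primes): -0100, -0111, -1110, 0-000, 0-111, 00-00, 01-11, 0111-, 1--10, 10-1-, 100-1, 101-0, 11101
Minterm coverage:
  m0 ⊆ 0-000,00-00
  m4 ⊆ -0100,00-00
  m7 ⊆ -0111,0-111
  m8 ⊆ 0-000 [E]
  m11 ⊆ 01-11 [E]
  m14 ⊆ -1110,0111-
  m15 ⊆ 0-111,01-11,0111-
  m17 ⊆ 100-1 [E]
  m18 ⊆ 1--10,10-1-
  m19 ⊆ 10-1-,100-1
  m20 ⊆ -0100,101-0
  m22 ⊆ 1--10,10-1-,101-0
  m23 ⊆ -0111,10-1-
  m26 ⊆ 1--10 [E]
  m30 ⊆ -1110,1--10
E = {0-000, 01-11, 1--10, 100-1}

4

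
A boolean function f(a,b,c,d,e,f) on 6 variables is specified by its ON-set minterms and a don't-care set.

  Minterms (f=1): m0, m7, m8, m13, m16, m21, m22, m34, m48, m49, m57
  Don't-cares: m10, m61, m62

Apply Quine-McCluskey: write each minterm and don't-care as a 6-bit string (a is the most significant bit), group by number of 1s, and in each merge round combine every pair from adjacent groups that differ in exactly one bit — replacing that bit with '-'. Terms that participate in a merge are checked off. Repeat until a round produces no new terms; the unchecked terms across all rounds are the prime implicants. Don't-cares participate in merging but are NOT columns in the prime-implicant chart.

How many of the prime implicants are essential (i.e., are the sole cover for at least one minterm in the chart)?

5

Round 0: 000000✓ 000111 001000✓ 001010✓ 001101 010000✓ 010101 010110 100010 110000✓ 110001✓ 111001✓ 111101✓ 111110
Round 1: -10000 0-0000 00-000 0010-0 11-001 11000- 111-01
PIs = {-10000, 0-0000, 00-000, 000111, 0010-0, 001101, 010101, 010110, 100010, 11-001, 11000-, 111-01, 111110}
Coverage chart:
  m0: 0-0000,00-000
  m7: 000111 ←essential
  m8: 00-000,0010-0
  m13: 001101 ←essential
  m16: -10000,0-0000
  m21: 010101 ←essential
  m22: 010110 ←essential
  m34: 100010 ←essential
  m48: -10000,11000-
  m49: 11-001,11000-
  m57: 11-001,111-01
Essential: 000111, 001101, 010101, 010110, 100010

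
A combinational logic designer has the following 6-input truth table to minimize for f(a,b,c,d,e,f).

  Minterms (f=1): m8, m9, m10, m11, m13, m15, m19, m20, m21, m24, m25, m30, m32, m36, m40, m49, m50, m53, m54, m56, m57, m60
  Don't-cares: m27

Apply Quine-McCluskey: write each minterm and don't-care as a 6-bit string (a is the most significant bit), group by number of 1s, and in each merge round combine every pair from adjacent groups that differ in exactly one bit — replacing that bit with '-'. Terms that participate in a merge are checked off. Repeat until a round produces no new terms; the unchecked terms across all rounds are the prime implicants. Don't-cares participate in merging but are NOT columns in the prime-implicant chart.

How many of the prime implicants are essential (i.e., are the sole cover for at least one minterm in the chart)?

8

size-2^0 implicants → 001000(✓)  001001(✓)  001010(✓)  001011(✓)  001101(✓)  001111(✓)  010011(✓)  010100(✓)  010101(✓)  011000(✓)  011001(✓)  011011(✓)  011110  100000(✓)  100100(✓)  101000(✓)  110001(✓)  110010(✓)  110101(✓)  110110(✓)  111000(✓)  111001(✓)  111100(✓)
size-2^1 implicants → -01000(✓)  -10101  -11000(✓)  -11001(✓)  0-1000(✓)  0-1001(✓)  0-1011(✓)  001-01(✓)  001-11(✓)  0010-0(✓)  0010-1(✓)  00100-(✓)  00101-(✓)  0011-1(✓)  01-011  01010-  0110-1(✓)  01100-(✓)  1-1000(✓)  10-000  100-00  11-001  110-01  110-10  111-00  11100-(✓)
size-2^2 implicants → --1000  -1100-  0-10-1  0-100-  001--1  0010--
Unchecked terms (primes): --1000, -10101, -1100-, 0-10-1, 0-100-, 001--1, 0010--, 01-011, 01010-, 011110, 10-000, 100-00, 11-001, 110-01, 110-10, 111-00
Minterm coverage:
  m8 ⊆ --1000,0-100-,0010--
  m9 ⊆ 0-10-1,0-100-,001--1,0010--
  m10 ⊆ 0010-- [E]
  m11 ⊆ 0-10-1,001--1,0010--
  m13 ⊆ 001--1 [E]
  m15 ⊆ 001--1 [E]
  m19 ⊆ 01-011 [E]
  m20 ⊆ 01010- [E]
  m21 ⊆ -10101,01010-
  m24 ⊆ --1000,-1100-,0-100-
  m25 ⊆ -1100-,0-10-1,0-100-
  m30 ⊆ 011110 [E]
  m32 ⊆ 10-000,100-00
  m36 ⊆ 100-00 [E]
  m40 ⊆ --1000,10-000
  m49 ⊆ 11-001,110-01
  m50 ⊆ 110-10 [E]
  m53 ⊆ -10101,110-01
  m54 ⊆ 110-10 [E]
  m56 ⊆ --1000,-1100-,111-00
  m57 ⊆ -1100-,11-001
  m60 ⊆ 111-00 [E]
E = {001--1, 0010--, 01-011, 01010-, 011110, 100-00, 110-10, 111-00}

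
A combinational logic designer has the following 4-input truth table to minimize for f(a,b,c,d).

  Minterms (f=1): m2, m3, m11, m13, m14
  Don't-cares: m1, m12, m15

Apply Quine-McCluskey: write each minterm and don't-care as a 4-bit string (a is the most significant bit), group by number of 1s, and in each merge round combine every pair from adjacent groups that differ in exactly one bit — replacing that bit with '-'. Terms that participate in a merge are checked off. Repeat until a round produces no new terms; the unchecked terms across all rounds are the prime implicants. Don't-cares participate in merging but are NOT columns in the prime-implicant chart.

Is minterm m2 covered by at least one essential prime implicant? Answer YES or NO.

[col 0] 0001*, 0010*, 0011*, 1011*, 1100*, 1101*, 1110*, 1111*
[col 1] -011, 00-1, 001-, 1-11, 11-0*, 11-1*, 110-*, 111-*
[col 2] 11--
Prime implicants: -011, 00-1, 001-, 1-11, 11--
PI chart (minterm → PIs covering it):
  2 | 001-  (sole → essential)
  3 | -011,00-1,001-
  11 | -011,1-11
  13 | 11--  (sole → essential)
  14 | 11--  (sole → essential)
Essential prime implicants: 001-, 11--

YES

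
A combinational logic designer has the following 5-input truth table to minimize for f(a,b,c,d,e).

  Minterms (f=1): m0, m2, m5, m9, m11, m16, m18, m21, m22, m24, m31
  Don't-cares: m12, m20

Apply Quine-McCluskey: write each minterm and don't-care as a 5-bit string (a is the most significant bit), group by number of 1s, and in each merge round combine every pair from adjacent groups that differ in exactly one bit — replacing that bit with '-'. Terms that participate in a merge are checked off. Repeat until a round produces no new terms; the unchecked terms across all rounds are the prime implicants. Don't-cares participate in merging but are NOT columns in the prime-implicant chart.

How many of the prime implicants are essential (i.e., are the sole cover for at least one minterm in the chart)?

size-2^0 implicants → 00000(✓)  00010(✓)  00101(✓)  01001(✓)  01011(✓)  01100  10000(✓)  10010(✓)  10100(✓)  10101(✓)  10110(✓)  11000(✓)  11111
size-2^1 implicants → -0000(✓)  -0010(✓)  -0101  000-0(✓)  010-1  1-000  10-00(✓)  10-10(✓)  100-0(✓)  101-0(✓)  1010-
size-2^2 implicants → -00-0  10--0
Unchecked terms (primes): -00-0, -0101, 010-1, 01100, 1-000, 10--0, 1010-, 11111
Minterm coverage:
  m0 ⊆ -00-0 [E]
  m2 ⊆ -00-0 [E]
  m5 ⊆ -0101 [E]
  m9 ⊆ 010-1 [E]
  m11 ⊆ 010-1 [E]
  m16 ⊆ -00-0,1-000,10--0
  m18 ⊆ -00-0,10--0
  m21 ⊆ -0101,1010-
  m22 ⊆ 10--0 [E]
  m24 ⊆ 1-000 [E]
  m31 ⊆ 11111 [E]
E = {-00-0, -0101, 010-1, 1-000, 10--0, 11111}

6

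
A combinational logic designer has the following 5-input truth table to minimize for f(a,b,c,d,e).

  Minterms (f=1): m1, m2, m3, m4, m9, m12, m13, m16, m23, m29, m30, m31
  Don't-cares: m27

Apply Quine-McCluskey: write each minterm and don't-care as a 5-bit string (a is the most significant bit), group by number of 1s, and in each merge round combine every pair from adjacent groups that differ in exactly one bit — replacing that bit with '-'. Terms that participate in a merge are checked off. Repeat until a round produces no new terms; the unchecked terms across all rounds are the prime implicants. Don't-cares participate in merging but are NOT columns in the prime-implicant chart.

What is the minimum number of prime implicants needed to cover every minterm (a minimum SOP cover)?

[col 0] 00001*, 00010*, 00011*, 00100*, 01001*, 01100*, 01101*, 10000, 10111*, 11011*, 11101*, 11110*, 11111*
[col 1] -1101, 0-001, 0-100, 000-1, 0001-, 01-01, 0110-, 1-111, 11-11, 111-1, 1111-
Prime implicants: -1101, 0-001, 0-100, 000-1, 0001-, 01-01, 0110-, 1-111, 10000, 11-11, 111-1, 1111-
PI chart (minterm → PIs covering it):
  1 | 0-001,000-1
  2 | 0001-  (sole → essential)
  3 | 000-1,0001-
  4 | 0-100  (sole → essential)
  9 | 0-001,01-01
  12 | 0-100,0110-
  13 | -1101,01-01,0110-
  16 | 10000  (sole → essential)
  23 | 1-111  (sole → essential)
  29 | -1101,111-1
  30 | 1111-  (sole → essential)
  31 | 1-111,11-11,111-1,1111-
Essential prime implicants: 0-100, 0001-, 1-111, 10000, 1111-
Petrick residual → -1101, 0-001
Minimum SOP uses 7 PIs: bcd'e + a'c'd'e + a'cd'e' + a'b'c'd + acde + ab'c'd'e' + abcd

7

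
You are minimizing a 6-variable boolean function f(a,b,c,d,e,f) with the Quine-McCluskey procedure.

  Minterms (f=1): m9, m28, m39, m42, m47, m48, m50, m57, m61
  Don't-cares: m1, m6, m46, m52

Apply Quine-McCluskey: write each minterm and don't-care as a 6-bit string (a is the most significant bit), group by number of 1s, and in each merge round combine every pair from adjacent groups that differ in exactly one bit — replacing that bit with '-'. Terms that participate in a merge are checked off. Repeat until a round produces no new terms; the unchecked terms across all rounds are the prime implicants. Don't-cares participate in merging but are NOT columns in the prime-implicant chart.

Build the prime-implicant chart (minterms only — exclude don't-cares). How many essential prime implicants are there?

6

size-2^0 implicants → 000001(✓)  000110  001001(✓)  011100  100111(✓)  101010(✓)  101110(✓)  101111(✓)  110000(✓)  110010(✓)  110100(✓)  111001(✓)  111101(✓)
size-2^1 implicants → 00-001  10-111  101-10  10111-  110-00  1100-0  111-01
Unchecked terms (primes): 00-001, 000110, 011100, 10-111, 101-10, 10111-, 110-00, 1100-0, 111-01
Minterm coverage:
  m9 ⊆ 00-001 [E]
  m28 ⊆ 011100 [E]
  m39 ⊆ 10-111 [E]
  m42 ⊆ 101-10 [E]
  m47 ⊆ 10-111,10111-
  m48 ⊆ 110-00,1100-0
  m50 ⊆ 1100-0 [E]
  m57 ⊆ 111-01 [E]
  m61 ⊆ 111-01 [E]
E = {00-001, 011100, 10-111, 101-10, 1100-0, 111-01}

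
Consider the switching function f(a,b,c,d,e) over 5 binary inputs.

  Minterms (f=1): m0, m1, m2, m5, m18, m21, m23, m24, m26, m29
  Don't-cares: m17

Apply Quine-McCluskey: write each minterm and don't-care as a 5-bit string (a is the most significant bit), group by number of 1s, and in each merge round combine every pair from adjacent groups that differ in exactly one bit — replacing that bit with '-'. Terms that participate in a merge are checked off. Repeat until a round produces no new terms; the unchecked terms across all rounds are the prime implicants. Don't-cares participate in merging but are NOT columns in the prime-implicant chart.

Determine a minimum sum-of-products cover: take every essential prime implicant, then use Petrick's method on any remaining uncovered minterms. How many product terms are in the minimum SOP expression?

Round 0: 00000✓ 00001✓ 00010✓ 00101✓ 10001✓ 10010✓ 10101✓ 10111✓ 11000✓ 11010✓ 11101✓
Round 1: -0001✓ -0010 -0101✓ 00-01✓ 000-0 0000- 1-010 1-101 10-01✓ 101-1 110-0
Round 2: -0-01
PIs = {-0-01, -0010, 000-0, 0000-, 1-010, 1-101, 101-1, 110-0}
Coverage chart:
  m0: 000-0,0000-
  m1: -0-01,0000-
  m2: -0010,000-0
  m5: -0-01 ←essential
  m18: -0010,1-010
  m21: -0-01,1-101,101-1
  m23: 101-1 ←essential
  m24: 110-0 ←essential
  m26: 1-010,110-0
  m29: 1-101 ←essential
Essential: -0-01, 1-101, 101-1, 110-0
Petrick residual → -0010, 000-0
Min cover (6 terms): b'd'e + b'c'de' + a'b'c'e' + acd'e + ab'ce + abc'e'

6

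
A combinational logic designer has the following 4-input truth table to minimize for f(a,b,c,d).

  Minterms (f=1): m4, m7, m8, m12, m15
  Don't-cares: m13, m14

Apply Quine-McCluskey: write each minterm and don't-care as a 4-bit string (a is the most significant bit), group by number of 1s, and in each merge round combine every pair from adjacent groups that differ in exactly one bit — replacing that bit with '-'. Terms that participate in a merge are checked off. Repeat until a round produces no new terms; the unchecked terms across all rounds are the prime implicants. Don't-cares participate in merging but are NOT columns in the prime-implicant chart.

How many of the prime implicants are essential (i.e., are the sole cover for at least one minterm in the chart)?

Round 0: 0100✓ 0111✓ 1000✓ 1100✓ 1101✓ 1110✓ 1111✓
Round 1: -100 -111 1-00 11-0✓ 11-1✓ 110-✓ 111-✓
Round 2: 11--
PIs = {-100, -111, 1-00, 11--}
Coverage chart:
  m4: -100 ←essential
  m7: -111 ←essential
  m8: 1-00 ←essential
  m12: -100,1-00,11--
  m15: -111,11--
Essential: -100, -111, 1-00

3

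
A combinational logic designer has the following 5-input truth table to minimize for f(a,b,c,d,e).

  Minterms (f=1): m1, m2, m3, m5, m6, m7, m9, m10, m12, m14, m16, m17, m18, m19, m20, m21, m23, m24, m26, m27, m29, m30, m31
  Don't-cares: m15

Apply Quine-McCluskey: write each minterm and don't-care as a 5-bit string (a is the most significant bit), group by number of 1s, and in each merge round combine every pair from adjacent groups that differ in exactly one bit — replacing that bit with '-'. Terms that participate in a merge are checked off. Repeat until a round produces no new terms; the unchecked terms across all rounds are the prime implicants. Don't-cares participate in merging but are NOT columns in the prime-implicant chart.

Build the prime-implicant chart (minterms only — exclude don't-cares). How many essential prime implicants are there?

6

size-2^0 implicants → 00001(✓)  00010(✓)  00011(✓)  00101(✓)  00110(✓)  00111(✓)  01001(✓)  01010(✓)  01100(✓)  01110(✓)  01111(✓)  10000(✓)  10001(✓)  10010(✓)  10011(✓)  10100(✓)  10101(✓)  10111(✓)  11000(✓)  11010(✓)  11011(✓)  11101(✓)  11110(✓)  11111(✓)
size-2^1 implicants → -0001(✓)  -0010(✓)  -0011(✓)  -0101(✓)  -0111(✓)  -1010(✓)  -1110(✓)  -1111(✓)  0-001  0-010(✓)  0-110(✓)  0-111(✓)  00-01(✓)  00-10(✓)  00-11(✓)  000-1(✓)  0001-(✓)  001-1(✓)  0011-(✓)  01-10(✓)  011-0  0111-(✓)  1-000(✓)  1-010(✓)  1-011(✓)  1-101(✓)  1-111(✓)  10-00(✓)  10-01(✓)  10-11(✓)  100-0(✓)  100-1(✓)  1000-(✓)  1001-(✓)  101-1(✓)  1010-(✓)  11-10(✓)  11-11(✓)  110-0(✓)  1101-(✓)  111-1(✓)  1111-(✓)
size-2^2 implicants → --010  --111  -0-01(✓)  -0-11(✓)  -00-1(✓)  -001-  -01-1(✓)  -1-10  -111-  0--10  0-11-  00--1(✓)  00-1-  1--11  1-0-0  1-01-  1-1-1  10--1(✓)  10-0-  100--  11-1-
size-2^3 implicants → -0--1
Unchecked terms (primes): --010, --111, -0--1, -001-, -1-10, -111-, 0--10, 0-001, 0-11-, 00-1-, 011-0, 1--11, 1-0-0, 1-01-, 1-1-1, 10-0-, 100--, 11-1-
Minterm coverage:
  m1 ⊆ -0--1,0-001
  m2 ⊆ --010,-001-,0--10,00-1-
  m3 ⊆ -0--1,-001-,00-1-
  m5 ⊆ -0--1 [E]
  m6 ⊆ 0--10,0-11-,00-1-
  m7 ⊆ --111,-0--1,0-11-,00-1-
  m9 ⊆ 0-001 [E]
  m10 ⊆ --010,-1-10,0--10
  m12 ⊆ 011-0 [E]
  m14 ⊆ -1-10,-111-,0--10,0-11-,011-0
  m16 ⊆ 1-0-0,10-0-,100--
  m17 ⊆ -0--1,10-0-,100--
  m18 ⊆ --010,-001-,1-0-0,1-01-,100--
  m19 ⊆ -0--1,-001-,1--11,1-01-,100--
  m20 ⊆ 10-0- [E]
  m21 ⊆ -0--1,1-1-1,10-0-
  m23 ⊆ --111,-0--1,1--11,1-1-1
  m24 ⊆ 1-0-0 [E]
  m26 ⊆ --010,-1-10,1-0-0,1-01-,11-1-
  m27 ⊆ 1--11,1-01-,11-1-
  m29 ⊆ 1-1-1 [E]
  m30 ⊆ -1-10,-111-,11-1-
  m31 ⊆ --111,-111-,1--11,1-1-1,11-1-
E = {-0--1, 0-001, 011-0, 1-0-0, 1-1-1, 10-0-}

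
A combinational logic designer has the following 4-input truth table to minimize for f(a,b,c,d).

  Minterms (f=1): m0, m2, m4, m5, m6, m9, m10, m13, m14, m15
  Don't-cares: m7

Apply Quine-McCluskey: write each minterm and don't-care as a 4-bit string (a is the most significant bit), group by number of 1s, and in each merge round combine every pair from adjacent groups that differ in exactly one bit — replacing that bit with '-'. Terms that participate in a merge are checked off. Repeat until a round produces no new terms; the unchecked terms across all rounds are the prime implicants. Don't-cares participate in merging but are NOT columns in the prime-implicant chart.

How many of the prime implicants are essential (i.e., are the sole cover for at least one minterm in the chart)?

3

size-2^0 implicants → 0000(✓)  0010(✓)  0100(✓)  0101(✓)  0110(✓)  0111(✓)  1001(✓)  1010(✓)  1101(✓)  1110(✓)  1111(✓)
size-2^1 implicants → -010(✓)  -101(✓)  -110(✓)  -111(✓)  0-00(✓)  0-10(✓)  00-0(✓)  01-0(✓)  01-1(✓)  010-(✓)  011-(✓)  1-01  1-10(✓)  11-1(✓)  111-(✓)
size-2^2 implicants → --10  -1-1  -11-  0--0  01--
Unchecked terms (primes): --10, -1-1, -11-, 0--0, 01--, 1-01
Minterm coverage:
  m0 ⊆ 0--0 [E]
  m2 ⊆ --10,0--0
  m4 ⊆ 0--0,01--
  m5 ⊆ -1-1,01--
  m6 ⊆ --10,-11-,0--0,01--
  m9 ⊆ 1-01 [E]
  m10 ⊆ --10 [E]
  m13 ⊆ -1-1,1-01
  m14 ⊆ --10,-11-
  m15 ⊆ -1-1,-11-
E = {--10, 0--0, 1-01}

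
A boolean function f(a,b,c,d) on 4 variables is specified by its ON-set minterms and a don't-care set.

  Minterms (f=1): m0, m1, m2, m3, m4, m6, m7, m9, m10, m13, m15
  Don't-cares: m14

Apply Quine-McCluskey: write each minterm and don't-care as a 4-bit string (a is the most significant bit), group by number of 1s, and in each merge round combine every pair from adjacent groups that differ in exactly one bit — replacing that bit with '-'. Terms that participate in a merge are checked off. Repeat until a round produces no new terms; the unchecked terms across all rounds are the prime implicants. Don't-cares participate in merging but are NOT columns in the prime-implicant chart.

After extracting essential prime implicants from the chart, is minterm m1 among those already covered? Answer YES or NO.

Round 0: 0000✓ 0001✓ 0010✓ 0011✓ 0100✓ 0110✓ 0111✓ 1001✓ 1010✓ 1101✓ 1110✓ 1111✓
Round 1: -001 -010✓ -110✓ -111✓ 0-00✓ 0-10✓ 0-11✓ 00-0✓ 00-1✓ 000-✓ 001-✓ 01-0✓ 011-✓ 1-01 1-10✓ 11-1 111-✓
Round 2: --10 -11- 0--0 0-1- 00--
PIs = {--10, -001, -11-, 0--0, 0-1-, 00--, 1-01, 11-1}
Coverage chart:
  m0: 0--0,00--
  m1: -001,00--
  m2: --10,0--0,0-1-,00--
  m3: 0-1-,00--
  m4: 0--0 ←essential
  m6: --10,-11-,0--0,0-1-
  m7: -11-,0-1-
  m9: -001,1-01
  m10: --10 ←essential
  m13: 1-01,11-1
  m15: -11-,11-1
Essential: --10, 0--0

NO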